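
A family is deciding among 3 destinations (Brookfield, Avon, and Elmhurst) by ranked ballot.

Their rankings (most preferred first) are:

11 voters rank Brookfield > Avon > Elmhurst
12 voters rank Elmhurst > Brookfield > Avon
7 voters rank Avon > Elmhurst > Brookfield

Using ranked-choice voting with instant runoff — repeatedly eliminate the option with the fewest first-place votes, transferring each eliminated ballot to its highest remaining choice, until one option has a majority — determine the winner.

Elmhurst

Round 1: Elmhurst 12, Brookfield 11, Avon 7. Avon has the fewest and is eliminated.
Round 2: Elmhurst 19, Brookfield 11. Elmhurst has a majority.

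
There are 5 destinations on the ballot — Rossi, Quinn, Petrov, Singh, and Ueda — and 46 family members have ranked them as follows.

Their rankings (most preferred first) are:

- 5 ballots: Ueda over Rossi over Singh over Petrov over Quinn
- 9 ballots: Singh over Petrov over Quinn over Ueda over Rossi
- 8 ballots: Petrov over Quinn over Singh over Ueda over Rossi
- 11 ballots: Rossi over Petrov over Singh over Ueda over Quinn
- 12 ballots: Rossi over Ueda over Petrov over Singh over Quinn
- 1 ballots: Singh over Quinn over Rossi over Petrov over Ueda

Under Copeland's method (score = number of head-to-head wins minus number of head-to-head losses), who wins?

Rossi

Pairwise results:
  Rossi vs Quinn: Rossi wins 28–18.
  Rossi vs Petrov: Rossi wins 29–17.
  Rossi vs Singh: Rossi wins 28–18.
  Rossi vs Ueda: Rossi wins 24–22.
  Quinn vs Petrov: Petrov wins 45–1.
  Quinn vs Singh: Singh wins 38–8.
  Quinn vs Ueda: Ueda wins 28–18.
  Petrov vs Singh: Petrov wins 31–15.
  Petrov vs Ueda: Petrov wins 29–17.
  Singh vs Ueda: Singh wins 29–17.
Copeland scores (wins − losses):
  Rossi: 4 − 0 = 4
  Quinn: 0 − 4 = -4
  Petrov: 3 − 1 = 2
  Singh: 2 − 2 = 0
  Ueda: 1 − 3 = -2
Rossi has the best Copeland score.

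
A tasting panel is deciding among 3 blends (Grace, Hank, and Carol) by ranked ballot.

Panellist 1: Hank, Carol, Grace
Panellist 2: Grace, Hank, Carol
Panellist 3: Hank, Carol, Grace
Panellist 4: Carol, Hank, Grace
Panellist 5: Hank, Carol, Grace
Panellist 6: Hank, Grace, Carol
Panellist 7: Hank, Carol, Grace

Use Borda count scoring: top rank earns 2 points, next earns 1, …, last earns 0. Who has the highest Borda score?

Hank

Borda scores:
  Grace: 0 + 2 + 0 + 0 + 0 + 1 + 0 = 3
  Hank: 2 + 1 + 2 + 1 + 2 + 2 + 2 = 12
  Carol: 1 + 0 + 1 + 2 + 1 + 0 + 1 = 6
Hank has the highest total.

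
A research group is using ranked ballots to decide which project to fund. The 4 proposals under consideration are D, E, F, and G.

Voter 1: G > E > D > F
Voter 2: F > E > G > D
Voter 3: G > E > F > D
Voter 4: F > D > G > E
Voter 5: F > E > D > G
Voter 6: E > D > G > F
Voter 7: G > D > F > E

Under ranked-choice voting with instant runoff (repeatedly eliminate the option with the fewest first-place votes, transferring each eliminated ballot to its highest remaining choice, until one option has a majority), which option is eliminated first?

Round 1: F 3, G 3, E 1, D 0. D has the fewest and is eliminated.
Round 2: F 3, G 3, E 1. E has the fewest and is eliminated.
Round 3: G 4, F 3. G has a majority.

D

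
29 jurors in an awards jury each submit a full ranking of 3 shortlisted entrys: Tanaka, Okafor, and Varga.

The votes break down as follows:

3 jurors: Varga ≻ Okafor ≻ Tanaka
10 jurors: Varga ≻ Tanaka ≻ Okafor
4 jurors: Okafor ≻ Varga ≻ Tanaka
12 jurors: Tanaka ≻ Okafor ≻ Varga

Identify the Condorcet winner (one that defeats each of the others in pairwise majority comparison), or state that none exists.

No Condorcet winner

Head-to-head results (29 voters total):
Tanaka vs Okafor: Tanaka wins 22–7.
Tanaka vs Varga: Varga wins 17–12.
Okafor vs Varga: Okafor wins 16–13.
No candidate beats all others: Tanaka beats Okafor beats Varga beats Tanaka, a majority cycle.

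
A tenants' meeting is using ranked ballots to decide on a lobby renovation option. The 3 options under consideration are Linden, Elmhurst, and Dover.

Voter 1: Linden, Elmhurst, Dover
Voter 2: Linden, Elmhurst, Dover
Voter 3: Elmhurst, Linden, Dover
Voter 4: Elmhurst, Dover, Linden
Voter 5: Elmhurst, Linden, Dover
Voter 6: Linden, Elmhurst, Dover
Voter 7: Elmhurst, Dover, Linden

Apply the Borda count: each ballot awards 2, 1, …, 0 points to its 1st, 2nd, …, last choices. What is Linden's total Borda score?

8

Borda scores:
  Linden: 2 + 2 + 1 + 0 + 1 + 2 + 0 = 8
  Elmhurst: 1 + 1 + 2 + 2 + 2 + 1 + 2 = 11
  Dover: 0 + 0 + 0 + 1 + 0 + 0 + 1 = 2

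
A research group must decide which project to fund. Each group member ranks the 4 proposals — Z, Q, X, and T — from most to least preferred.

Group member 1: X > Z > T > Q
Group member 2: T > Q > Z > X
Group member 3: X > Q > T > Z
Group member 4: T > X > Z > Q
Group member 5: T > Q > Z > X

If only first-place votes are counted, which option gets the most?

T

First-place vote totals:
  Z: 0
  Q: 0
  X: 2
  T: 3
T has the most first-place votes.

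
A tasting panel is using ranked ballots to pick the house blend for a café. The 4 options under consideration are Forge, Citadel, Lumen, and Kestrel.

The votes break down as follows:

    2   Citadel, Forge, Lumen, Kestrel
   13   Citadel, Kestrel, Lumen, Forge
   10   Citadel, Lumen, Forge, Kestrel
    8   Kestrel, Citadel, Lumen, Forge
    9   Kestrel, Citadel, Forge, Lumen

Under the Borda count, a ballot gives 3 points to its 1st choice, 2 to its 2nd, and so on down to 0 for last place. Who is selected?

Citadel

Borda scores:
  Forge: 2·2 + 13·0 + 10·1 + 8·0 + 9·1 = 23
  Citadel: 2·3 + 13·3 + 10·3 + 8·2 + 9·2 = 109
  Lumen: 2·1 + 13·1 + 10·2 + 8·1 + 9·0 = 43
  Kestrel: 2·0 + 13·2 + 10·0 + 8·3 + 9·3 = 77
Citadel has the highest total.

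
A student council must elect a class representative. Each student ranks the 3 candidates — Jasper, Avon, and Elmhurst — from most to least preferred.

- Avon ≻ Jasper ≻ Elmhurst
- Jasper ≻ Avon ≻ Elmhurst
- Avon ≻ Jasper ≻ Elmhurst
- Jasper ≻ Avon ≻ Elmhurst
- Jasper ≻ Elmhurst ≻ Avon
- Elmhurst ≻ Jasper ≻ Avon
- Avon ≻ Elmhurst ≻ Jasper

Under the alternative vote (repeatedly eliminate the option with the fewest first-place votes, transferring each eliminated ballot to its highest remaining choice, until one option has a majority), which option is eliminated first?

Elmhurst

Round 1: Jasper 3, Avon 3, Elmhurst 1. Elmhurst has the fewest and is eliminated.
Round 2: Jasper 4, Avon 3. Jasper has a majority.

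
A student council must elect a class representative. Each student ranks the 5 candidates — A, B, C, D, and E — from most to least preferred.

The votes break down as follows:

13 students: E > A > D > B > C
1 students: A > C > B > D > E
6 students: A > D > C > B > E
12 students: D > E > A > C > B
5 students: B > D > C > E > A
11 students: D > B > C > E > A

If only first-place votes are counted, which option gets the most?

D

First-place vote totals:
  A: 7
  B: 5
  C: 0
  D: 23
  E: 13
D has the most first-place votes.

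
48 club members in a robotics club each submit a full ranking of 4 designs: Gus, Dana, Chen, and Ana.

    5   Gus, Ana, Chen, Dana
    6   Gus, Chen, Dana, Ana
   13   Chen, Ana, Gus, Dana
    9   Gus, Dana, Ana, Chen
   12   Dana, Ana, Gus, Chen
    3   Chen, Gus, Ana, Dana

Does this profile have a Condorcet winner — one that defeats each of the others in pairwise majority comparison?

No

Head-to-head results (48 voters total):
Gus vs Dana: Gus wins 36–12.
Gus vs Chen: Gus wins 32–16.
Gus vs Ana: Ana wins 25–23.
Dana vs Chen: Chen wins 27–21.
Dana vs Ana: Dana wins 27–21.
Chen vs Ana: Ana wins 26–22.
No candidate beats all others: Gus beats Dana beats Ana beats Gus, a majority cycle.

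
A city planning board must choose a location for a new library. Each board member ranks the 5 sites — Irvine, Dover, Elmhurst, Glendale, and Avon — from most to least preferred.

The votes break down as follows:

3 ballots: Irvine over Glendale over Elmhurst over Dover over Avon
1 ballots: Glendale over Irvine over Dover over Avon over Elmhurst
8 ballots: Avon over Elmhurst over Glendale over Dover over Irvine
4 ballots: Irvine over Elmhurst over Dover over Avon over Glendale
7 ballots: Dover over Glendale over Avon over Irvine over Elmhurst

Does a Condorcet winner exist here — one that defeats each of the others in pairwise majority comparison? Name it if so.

Head-to-head results (23 voters total):
Irvine vs Dover: Dover wins 15–8.
Irvine vs Elmhurst: Irvine wins 15–8.
Irvine vs Glendale: Glendale wins 16–7.
Irvine vs Avon: Avon wins 15–8.
Dover vs Elmhurst: Elmhurst wins 15–8.
Dover vs Glendale: Glendale wins 12–11.
Dover vs Avon: Dover wins 15–8.
Elmhurst vs Glendale: Elmhurst wins 12–11.
Elmhurst vs Avon: Avon wins 16–7.
Glendale vs Avon: Avon wins 12–11.
No candidate beats all others: Irvine beats Elmhurst beats Dover beats Irvine, a majority cycle.

There is no Condorcet winner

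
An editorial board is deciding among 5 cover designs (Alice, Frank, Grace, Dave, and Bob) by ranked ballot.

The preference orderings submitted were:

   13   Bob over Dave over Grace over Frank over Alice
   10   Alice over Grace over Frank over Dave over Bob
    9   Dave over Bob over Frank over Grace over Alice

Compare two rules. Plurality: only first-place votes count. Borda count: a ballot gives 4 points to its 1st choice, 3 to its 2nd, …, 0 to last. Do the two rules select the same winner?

Plurality first-place counts: Alice 10, Frank 0, Grace 0, Dave 9, Bob 13 → Bob.
Borda totals: Alice 40, Frank 51, Grace 65, Dave 85, Bob 79 → Dave.
The two rules disagree: plurality picks Bob, Borda picks Dave.

No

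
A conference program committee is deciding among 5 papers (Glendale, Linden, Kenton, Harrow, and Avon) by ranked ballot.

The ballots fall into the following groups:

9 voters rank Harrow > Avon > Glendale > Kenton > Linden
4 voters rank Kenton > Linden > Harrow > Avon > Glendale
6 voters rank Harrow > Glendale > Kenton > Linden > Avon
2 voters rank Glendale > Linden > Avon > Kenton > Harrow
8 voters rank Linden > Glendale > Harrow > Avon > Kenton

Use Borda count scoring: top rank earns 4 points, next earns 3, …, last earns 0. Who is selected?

Harrow

Borda scores:
  Glendale: 9·2 + 4·0 + 6·3 + 2·4 + 8·3 = 68
  Linden: 9·0 + 4·3 + 6·1 + 2·3 + 8·4 = 56
  Kenton: 9·1 + 4·4 + 6·2 + 2·1 + 8·0 = 39
  Harrow: 9·4 + 4·2 + 6·4 + 2·0 + 8·2 = 84
  Avon: 9·3 + 4·1 + 6·0 + 2·2 + 8·1 = 43
Harrow has the highest total.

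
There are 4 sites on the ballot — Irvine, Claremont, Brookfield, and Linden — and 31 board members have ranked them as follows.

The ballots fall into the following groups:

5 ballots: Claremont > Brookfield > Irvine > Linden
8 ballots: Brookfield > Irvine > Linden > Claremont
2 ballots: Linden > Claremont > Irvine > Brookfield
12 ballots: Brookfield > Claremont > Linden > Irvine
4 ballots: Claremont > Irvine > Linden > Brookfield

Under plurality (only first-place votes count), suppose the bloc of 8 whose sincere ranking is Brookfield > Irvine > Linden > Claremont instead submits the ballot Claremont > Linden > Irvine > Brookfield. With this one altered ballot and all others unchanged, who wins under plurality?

First-place totals with the altered ballot: Irvine 0, Claremont 17, Brookfield 12, Linden 2.
The switch changes the winner from Brookfield to Claremont.

Claremont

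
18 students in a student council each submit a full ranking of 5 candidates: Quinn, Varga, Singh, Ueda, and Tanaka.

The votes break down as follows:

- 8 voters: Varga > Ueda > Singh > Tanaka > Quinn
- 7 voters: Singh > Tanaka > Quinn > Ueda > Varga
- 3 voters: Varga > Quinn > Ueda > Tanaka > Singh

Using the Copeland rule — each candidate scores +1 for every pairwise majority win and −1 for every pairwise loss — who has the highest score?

Pairwise results:
  Quinn vs Varga: Varga wins 11–7.
  Quinn vs Singh: Singh wins 15–3.
  Quinn vs Ueda: Quinn wins 10–8.
  Quinn vs Tanaka: Tanaka wins 15–3.
  Varga vs Singh: Varga wins 11–7.
  Varga vs Ueda: Varga wins 11–7.
  Varga vs Tanaka: Varga wins 11–7.
  Singh vs Ueda: Ueda wins 11–7.
  Singh vs Tanaka: Singh wins 15–3.
  Ueda vs Tanaka: Ueda wins 11–7.
Copeland scores (wins − losses):
  Quinn: 1 − 3 = -2
  Varga: 4 − 0 = 4
  Singh: 2 − 2 = 0
  Ueda: 2 − 2 = 0
  Tanaka: 1 − 3 = -2
Varga has the best Copeland score.

Varga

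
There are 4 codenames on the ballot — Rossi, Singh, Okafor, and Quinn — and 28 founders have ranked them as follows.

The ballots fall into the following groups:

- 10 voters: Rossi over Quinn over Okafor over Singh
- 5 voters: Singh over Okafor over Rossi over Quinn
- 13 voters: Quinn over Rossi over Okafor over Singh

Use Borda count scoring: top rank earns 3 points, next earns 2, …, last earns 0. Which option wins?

Rossi

Borda scores:
  Rossi: 10·3 + 5·1 + 13·2 = 61
  Singh: 10·0 + 5·3 + 13·0 = 15
  Okafor: 10·1 + 5·2 + 13·1 = 33
  Quinn: 10·2 + 5·0 + 13·3 = 59
Rossi has the highest total.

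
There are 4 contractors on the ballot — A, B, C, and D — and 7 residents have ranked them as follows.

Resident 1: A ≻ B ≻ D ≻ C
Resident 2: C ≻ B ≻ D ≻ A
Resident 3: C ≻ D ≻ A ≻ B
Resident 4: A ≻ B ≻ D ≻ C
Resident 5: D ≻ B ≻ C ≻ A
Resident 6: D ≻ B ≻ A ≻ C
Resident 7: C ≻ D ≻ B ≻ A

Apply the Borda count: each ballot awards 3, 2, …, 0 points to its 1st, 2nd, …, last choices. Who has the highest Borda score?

Borda scores:
  A: 3 + 0 + 1 + 3 + 0 + 1 + 0 = 8
  B: 2 + 2 + 0 + 2 + 2 + 2 + 1 = 11
  C: 0 + 3 + 3 + 0 + 1 + 0 + 3 = 10
  D: 1 + 1 + 2 + 1 + 3 + 3 + 2 = 13
D has the highest total.

D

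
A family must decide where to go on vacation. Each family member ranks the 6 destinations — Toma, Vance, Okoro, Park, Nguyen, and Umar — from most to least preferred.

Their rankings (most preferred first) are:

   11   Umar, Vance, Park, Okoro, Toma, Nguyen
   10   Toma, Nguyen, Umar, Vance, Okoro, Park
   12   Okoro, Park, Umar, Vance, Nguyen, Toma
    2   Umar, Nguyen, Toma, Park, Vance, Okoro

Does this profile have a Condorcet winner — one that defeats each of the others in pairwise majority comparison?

Head-to-head results (35 voters total):
Toma vs Vance: Vance wins 23–12.
Toma vs Okoro: Okoro wins 23–12.
Toma vs Park: Park wins 23–12.
Toma vs Nguyen: Toma wins 21–14.
Toma vs Umar: Umar wins 25–10.
Vance vs Okoro: Vance wins 23–12.
Vance vs Park: Vance wins 21–14.
Vance vs Nguyen: Vance wins 23–12.
Vance vs Umar: Umar wins 35–0.
Okoro vs Park: Okoro wins 22–13.
Okoro vs Nguyen: Okoro wins 23–12.
Okoro vs Umar: Umar wins 23–12.
Park vs Nguyen: Park wins 23–12.
Park vs Umar: Umar wins 23–12.
Nguyen vs Umar: Umar wins 25–10.
Umar beats each rival — Toma (25–10), Vance (35–0), Okoro (23–12), Park (23–12), Nguyen (25–10) — so Umar is the Condorcet winner.

Yes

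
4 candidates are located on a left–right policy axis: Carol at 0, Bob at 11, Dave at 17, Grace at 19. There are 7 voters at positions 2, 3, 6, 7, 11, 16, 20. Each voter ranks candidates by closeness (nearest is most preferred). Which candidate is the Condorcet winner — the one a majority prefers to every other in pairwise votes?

With single-peaked preferences on a line, the Condorcet winner is the candidate closest to the median voter.
The median voter (position 7) is closest to Bob at 11.
Check: Bob vs Dave — voters closer to Bob: 5 of 7.

Bob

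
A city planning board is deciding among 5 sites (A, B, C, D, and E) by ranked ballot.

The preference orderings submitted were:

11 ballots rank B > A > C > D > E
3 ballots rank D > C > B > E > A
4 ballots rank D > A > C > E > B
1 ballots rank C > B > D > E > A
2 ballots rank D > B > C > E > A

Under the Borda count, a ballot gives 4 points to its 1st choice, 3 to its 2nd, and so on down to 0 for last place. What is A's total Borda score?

45

Borda scores:
  A: 11·3 + 3·0 + 4·3 + 0 + 2·0 = 45
  B: 11·4 + 3·2 + 4·0 + 3 + 2·3 = 59
  C: 11·2 + 3·3 + 4·2 + 4 + 2·2 = 47
  D: 11·1 + 3·4 + 4·4 + 2 + 2·4 = 49
  E: 11·0 + 3·1 + 4·1 + 1 + 2·1 = 10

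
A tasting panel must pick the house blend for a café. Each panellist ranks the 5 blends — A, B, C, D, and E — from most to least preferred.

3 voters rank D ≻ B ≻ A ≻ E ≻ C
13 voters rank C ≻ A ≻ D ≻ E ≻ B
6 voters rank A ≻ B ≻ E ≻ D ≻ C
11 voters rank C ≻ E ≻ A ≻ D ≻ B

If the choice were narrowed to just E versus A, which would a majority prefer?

A

Ballots ranking E above A: 11.
Ballots ranking A above E: 3+13+6 = 22.
A wins the head-to-head, 22–11.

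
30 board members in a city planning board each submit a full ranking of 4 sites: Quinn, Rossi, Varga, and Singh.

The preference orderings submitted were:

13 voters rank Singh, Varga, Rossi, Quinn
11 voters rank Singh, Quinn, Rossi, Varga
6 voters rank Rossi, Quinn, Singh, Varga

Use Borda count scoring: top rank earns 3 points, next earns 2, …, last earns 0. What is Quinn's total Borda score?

Borda scores:
  Quinn: 13·0 + 11·2 + 6·2 = 34
  Rossi: 13·1 + 11·1 + 6·3 = 42
  Varga: 13·2 + 11·0 + 6·0 = 26
  Singh: 13·3 + 11·3 + 6·1 = 78

34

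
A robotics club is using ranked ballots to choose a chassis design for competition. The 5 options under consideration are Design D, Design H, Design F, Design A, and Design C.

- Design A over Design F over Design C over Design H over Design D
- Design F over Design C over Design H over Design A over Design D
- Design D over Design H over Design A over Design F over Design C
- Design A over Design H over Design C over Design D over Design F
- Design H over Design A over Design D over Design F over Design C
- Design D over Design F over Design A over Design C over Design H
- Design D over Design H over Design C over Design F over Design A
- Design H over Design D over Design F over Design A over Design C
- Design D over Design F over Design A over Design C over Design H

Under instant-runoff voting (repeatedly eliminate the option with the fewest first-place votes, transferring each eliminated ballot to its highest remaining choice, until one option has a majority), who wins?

Design H

Round 1: Design D 4, Design H 2, Design A 2, Design F 1, Design C 0. Design C has the fewest and is eliminated.
Round 2: Design D 4, Design H 2, Design A 2, Design F 1. Design F has the fewest and is eliminated.
Round 3: Design D 4, Design H 3, Design A 2. Design A has the fewest and is eliminated.
Round 4: Design H 5, Design D 4. Design H has a majority.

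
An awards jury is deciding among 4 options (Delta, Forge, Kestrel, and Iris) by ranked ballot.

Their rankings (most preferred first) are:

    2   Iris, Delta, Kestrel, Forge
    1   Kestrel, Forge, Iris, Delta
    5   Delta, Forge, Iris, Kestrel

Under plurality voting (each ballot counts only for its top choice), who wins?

First-place vote totals:
  Delta: 5
  Forge: 0
  Kestrel: 1
  Iris: 2
Delta has the most first-place votes.

Delta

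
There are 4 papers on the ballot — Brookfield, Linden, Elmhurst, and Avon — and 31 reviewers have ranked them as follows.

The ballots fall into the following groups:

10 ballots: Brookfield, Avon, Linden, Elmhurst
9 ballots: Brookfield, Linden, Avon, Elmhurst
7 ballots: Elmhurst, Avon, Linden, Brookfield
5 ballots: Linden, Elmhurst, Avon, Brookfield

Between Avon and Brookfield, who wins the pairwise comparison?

Ballots ranking Avon above Brookfield: 7+5 = 12.
Ballots ranking Brookfield above Avon: 10+9 = 19.
Brookfield wins the head-to-head, 19–12.

Brookfield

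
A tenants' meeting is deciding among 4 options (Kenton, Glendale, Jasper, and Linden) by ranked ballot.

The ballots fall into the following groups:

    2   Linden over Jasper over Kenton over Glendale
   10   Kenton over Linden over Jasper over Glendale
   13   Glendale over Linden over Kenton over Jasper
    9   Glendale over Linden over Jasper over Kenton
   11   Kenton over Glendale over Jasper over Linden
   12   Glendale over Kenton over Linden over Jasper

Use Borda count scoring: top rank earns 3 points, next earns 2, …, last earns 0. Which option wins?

Glendale

Borda scores:
  Kenton: 2·1 + 10·3 + 13·1 + 9·0 + 11·3 + 12·2 = 102
  Glendale: 2·0 + 10·0 + 13·3 + 9·3 + 11·2 + 12·3 = 124
  Jasper: 2·2 + 10·1 + 13·0 + 9·1 + 11·1 + 12·0 = 34
  Linden: 2·3 + 10·2 + 13·2 + 9·2 + 11·0 + 12·1 = 82
Glendale has the highest total.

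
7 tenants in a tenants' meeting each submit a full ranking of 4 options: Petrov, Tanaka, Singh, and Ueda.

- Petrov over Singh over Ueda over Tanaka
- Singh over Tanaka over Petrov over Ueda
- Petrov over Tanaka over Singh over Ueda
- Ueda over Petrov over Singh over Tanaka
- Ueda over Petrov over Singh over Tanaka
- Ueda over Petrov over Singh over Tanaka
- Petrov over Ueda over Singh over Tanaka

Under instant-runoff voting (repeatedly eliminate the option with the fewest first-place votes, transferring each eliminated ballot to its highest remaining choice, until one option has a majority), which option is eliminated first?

Tanaka

Round 1: Petrov 3, Ueda 3, Singh 1, Tanaka 0. Tanaka has the fewest and is eliminated.
Round 2: Petrov 3, Ueda 3, Singh 1. Singh has the fewest and is eliminated.
Round 3: Petrov 4, Ueda 3. Petrov has a majority.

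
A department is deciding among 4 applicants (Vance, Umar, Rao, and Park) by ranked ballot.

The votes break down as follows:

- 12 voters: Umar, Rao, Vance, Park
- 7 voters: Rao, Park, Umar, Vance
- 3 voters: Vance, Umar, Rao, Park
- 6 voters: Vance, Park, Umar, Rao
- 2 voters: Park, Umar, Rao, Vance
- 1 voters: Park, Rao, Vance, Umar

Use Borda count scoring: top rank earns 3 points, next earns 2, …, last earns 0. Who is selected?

Umar

Borda scores:
  Vance: 12·1 + 7·0 + 3·3 + 6·3 + 2·0 + 1 = 40
  Umar: 12·3 + 7·1 + 3·2 + 6·1 + 2·2 + 0 = 59
  Rao: 12·2 + 7·3 + 3·1 + 6·0 + 2·1 + 2 = 52
  Park: 12·0 + 7·2 + 3·0 + 6·2 + 2·3 + 3 = 35
Umar has the highest total.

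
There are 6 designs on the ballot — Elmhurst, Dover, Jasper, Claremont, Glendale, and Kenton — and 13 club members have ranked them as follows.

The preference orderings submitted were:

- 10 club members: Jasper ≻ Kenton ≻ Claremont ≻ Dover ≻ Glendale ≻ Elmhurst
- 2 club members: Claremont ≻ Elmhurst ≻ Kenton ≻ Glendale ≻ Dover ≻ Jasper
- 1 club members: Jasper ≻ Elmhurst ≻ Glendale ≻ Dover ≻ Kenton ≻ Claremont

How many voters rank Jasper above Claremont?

Ballots ranking Jasper above Claremont: 10+1 = 11.
Ballots ranking Claremont above Jasper: 2.
So 11 of 13 voters prefer Jasper to Claremont.

11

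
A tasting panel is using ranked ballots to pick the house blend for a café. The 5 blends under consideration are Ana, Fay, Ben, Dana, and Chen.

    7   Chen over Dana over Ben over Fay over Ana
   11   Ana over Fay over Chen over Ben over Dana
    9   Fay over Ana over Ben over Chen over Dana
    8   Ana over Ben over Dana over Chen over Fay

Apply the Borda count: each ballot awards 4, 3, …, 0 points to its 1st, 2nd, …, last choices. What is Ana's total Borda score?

103

Borda scores:
  Ana: 7·0 + 11·4 + 9·3 + 8·4 = 103
  Fay: 7·1 + 11·3 + 9·4 + 8·0 = 76
  Ben: 7·2 + 11·1 + 9·2 + 8·3 = 67
  Dana: 7·3 + 11·0 + 9·0 + 8·2 = 37
  Chen: 7·4 + 11·2 + 9·1 + 8·1 = 67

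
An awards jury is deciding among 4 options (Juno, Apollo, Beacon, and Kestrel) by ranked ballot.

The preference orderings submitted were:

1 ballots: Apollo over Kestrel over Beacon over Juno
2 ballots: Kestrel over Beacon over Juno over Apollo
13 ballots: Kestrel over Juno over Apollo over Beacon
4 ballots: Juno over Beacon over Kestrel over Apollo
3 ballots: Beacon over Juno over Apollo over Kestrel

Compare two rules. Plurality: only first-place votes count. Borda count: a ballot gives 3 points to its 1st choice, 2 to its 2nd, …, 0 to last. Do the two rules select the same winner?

Yes

Plurality first-place counts: Juno 4, Apollo 1, Beacon 3, Kestrel 15 → Kestrel.
Borda totals: Juno 46, Apollo 19, Beacon 22, Kestrel 51 → Kestrel.
The two rules agree on Kestrel.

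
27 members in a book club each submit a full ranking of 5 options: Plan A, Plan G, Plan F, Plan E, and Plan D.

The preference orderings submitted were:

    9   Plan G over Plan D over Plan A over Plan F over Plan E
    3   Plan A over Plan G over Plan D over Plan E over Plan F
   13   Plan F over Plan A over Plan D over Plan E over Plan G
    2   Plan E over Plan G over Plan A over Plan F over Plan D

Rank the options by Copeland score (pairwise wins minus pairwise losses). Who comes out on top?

Plan A

Pairwise results:
  Plan A vs Plan G: Plan A wins 16–11.
  Plan A vs Plan F: Plan A wins 14–13.
  Plan A vs Plan E: Plan A wins 25–2.
  Plan A vs Plan D: Plan A wins 18–9.
  Plan G vs Plan F: Plan G wins 14–13.
  Plan G vs Plan E: Plan E wins 15–12.
  Plan G vs Plan D: Plan G wins 14–13.
  Plan F vs Plan E: Plan F wins 22–5.
  Plan F vs Plan D: Plan F wins 15–12.
  Plan E vs Plan D: Plan D wins 25–2.
Copeland scores (wins − losses):
  Plan A: 4 − 0 = 4
  Plan G: 2 − 2 = 0
  Plan F: 2 − 2 = 0
  Plan E: 1 − 3 = -2
  Plan D: 1 − 3 = -2
Plan A has the best Copeland score.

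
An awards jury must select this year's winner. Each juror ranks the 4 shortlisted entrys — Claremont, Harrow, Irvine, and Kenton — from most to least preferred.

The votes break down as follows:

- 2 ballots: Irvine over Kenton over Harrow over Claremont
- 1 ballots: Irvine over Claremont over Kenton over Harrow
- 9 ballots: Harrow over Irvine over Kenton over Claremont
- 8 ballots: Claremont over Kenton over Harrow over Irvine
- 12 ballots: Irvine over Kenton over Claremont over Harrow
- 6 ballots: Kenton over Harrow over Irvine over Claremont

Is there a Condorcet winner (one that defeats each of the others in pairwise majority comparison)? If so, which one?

There is no Condorcet winner

Head-to-head results (38 voters total):
Claremont vs Harrow: Claremont wins 21–17.
Claremont vs Irvine: Irvine wins 30–8.
Claremont vs Kenton: Kenton wins 29–9.
Harrow vs Irvine: Harrow wins 23–15.
Harrow vs Kenton: Kenton wins 29–9.
Irvine vs Kenton: Irvine wins 24–14.
No candidate beats all others: Claremont beats Harrow beats Irvine beats Claremont, a majority cycle.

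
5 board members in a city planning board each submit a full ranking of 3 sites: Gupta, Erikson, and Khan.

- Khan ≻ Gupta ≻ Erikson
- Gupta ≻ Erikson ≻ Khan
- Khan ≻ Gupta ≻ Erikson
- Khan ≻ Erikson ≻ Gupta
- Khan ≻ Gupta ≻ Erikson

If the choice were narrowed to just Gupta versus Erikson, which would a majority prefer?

Ballots ranking Gupta above Erikson: 4.
Ballots ranking Erikson above Gupta: 1.
Gupta wins the head-to-head, 4–1.

Gupta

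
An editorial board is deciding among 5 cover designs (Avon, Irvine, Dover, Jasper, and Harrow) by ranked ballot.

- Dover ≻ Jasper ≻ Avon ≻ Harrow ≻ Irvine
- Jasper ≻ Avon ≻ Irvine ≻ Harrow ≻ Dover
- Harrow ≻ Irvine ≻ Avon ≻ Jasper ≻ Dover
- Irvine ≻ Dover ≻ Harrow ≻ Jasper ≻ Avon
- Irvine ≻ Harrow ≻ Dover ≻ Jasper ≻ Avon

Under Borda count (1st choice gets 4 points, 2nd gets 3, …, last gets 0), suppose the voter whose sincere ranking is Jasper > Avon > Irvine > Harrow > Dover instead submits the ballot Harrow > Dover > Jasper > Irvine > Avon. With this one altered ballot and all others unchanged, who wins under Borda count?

Borda totals with the altered ballot: Avon 4, Irvine 12, Dover 12, Jasper 8, Harrow 14.
The switch changes the winner from Irvine to Harrow.

Harrow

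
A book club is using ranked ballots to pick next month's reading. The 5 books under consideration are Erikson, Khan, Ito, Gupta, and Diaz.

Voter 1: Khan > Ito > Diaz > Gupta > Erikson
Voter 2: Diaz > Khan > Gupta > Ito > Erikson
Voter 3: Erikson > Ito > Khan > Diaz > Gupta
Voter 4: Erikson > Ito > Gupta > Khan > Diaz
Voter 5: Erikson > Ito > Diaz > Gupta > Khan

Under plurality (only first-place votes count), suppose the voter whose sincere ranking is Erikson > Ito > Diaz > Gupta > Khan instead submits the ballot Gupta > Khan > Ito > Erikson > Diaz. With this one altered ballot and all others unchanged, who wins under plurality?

First-place totals with the altered ballot: Erikson 2, Khan 1, Ito 0, Gupta 1, Diaz 1.
The winner is unchanged: still Erikson.

Erikson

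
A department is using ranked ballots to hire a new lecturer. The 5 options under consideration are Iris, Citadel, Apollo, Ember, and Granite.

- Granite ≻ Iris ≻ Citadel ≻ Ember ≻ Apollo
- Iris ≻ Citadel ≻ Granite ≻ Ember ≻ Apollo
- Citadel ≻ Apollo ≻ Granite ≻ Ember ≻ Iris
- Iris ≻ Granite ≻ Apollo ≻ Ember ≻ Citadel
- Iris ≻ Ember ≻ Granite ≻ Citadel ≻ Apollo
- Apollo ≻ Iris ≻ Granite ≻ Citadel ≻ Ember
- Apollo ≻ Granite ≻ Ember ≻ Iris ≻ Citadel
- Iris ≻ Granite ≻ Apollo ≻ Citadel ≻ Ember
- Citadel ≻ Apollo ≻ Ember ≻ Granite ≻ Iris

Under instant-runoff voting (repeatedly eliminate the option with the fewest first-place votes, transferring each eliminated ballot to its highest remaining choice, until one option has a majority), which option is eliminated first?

Round 1: Iris 4, Citadel 2, Apollo 2, Granite 1, Ember 0. Ember has the fewest and is eliminated.
Round 2: Iris 4, Citadel 2, Apollo 2, Granite 1. Granite has the fewest and is eliminated.
Round 3: Iris 5, Citadel 2, Apollo 2. Iris has a majority.

Ember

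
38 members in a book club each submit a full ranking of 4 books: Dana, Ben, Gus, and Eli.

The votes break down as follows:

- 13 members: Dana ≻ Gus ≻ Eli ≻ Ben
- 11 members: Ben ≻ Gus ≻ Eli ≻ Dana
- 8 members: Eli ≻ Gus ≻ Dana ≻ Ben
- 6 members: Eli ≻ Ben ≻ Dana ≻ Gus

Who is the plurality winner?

First-place vote totals:
  Dana: 13
  Ben: 11
  Gus: 0
  Eli: 14
Eli has the most first-place votes.

Eli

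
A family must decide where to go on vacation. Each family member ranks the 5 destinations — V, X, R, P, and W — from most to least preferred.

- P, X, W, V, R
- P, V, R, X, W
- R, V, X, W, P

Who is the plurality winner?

First-place vote totals:
  V: 0
  X: 0
  R: 1
  P: 2
  W: 0
P has the most first-place votes.

P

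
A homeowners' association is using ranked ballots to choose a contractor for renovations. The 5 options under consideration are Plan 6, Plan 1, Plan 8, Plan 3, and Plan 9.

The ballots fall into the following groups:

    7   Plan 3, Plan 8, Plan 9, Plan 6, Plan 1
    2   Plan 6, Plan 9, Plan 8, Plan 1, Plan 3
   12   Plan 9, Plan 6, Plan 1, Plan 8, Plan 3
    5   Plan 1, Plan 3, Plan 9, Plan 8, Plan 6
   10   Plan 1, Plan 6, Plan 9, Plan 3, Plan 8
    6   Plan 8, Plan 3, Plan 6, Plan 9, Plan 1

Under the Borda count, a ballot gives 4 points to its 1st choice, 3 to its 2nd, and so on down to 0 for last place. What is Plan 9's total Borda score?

Borda scores:
  Plan 6: 7·1 + 2·4 + 12·3 + 5·0 + 10·3 + 6·2 = 93
  Plan 1: 7·0 + 2·1 + 12·2 + 5·4 + 10·4 + 6·0 = 86
  Plan 8: 7·3 + 2·2 + 12·1 + 5·1 + 10·0 + 6·4 = 66
  Plan 3: 7·4 + 2·0 + 12·0 + 5·3 + 10·1 + 6·3 = 71
  Plan 9: 7·2 + 2·3 + 12·4 + 5·2 + 10·2 + 6·1 = 104

104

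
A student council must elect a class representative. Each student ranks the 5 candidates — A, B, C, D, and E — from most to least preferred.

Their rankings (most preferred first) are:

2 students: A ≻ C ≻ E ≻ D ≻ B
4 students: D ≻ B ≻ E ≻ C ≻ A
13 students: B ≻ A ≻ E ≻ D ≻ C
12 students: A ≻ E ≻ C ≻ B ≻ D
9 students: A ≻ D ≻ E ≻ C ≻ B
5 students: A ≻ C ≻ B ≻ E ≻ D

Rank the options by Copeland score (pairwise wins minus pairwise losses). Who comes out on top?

Pairwise results:
  A vs B: A wins 28–17.
  A vs C: A wins 41–4.
  A vs D: A wins 41–4.
  A vs E: A wins 41–4.
  B vs C: C wins 28–17.
  B vs D: B wins 30–15.
  B vs E: E wins 23–22.
  C vs D: D wins 26–19.
  C vs E: E wins 38–7.
  D vs E: E wins 32–13.
Copeland scores (wins − losses):
  A: 4 − 0 = 4
  B: 1 − 3 = -2
  C: 1 − 3 = -2
  D: 1 − 3 = -2
  E: 3 − 1 = 2
A has the best Copeland score.

A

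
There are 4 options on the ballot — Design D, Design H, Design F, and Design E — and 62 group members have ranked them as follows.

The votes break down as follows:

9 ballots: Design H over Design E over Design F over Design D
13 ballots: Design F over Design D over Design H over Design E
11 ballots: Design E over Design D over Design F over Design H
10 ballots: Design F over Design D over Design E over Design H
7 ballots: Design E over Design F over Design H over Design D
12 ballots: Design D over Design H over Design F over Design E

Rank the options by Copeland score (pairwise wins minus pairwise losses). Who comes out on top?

Pairwise results:
  Design D vs Design H: Design D wins 46–16.
  Design D vs Design F: Design F wins 39–23.
  Design D vs Design E: Design D wins 35–27.
  Design H vs Design F: Design F wins 41–21.
  Design H vs Design E: Design H wins 34–28.
  Design F vs Design E: Design F wins 35–27.
Copeland scores (wins − losses):
  Design D: 2 − 1 = 1
  Design H: 1 − 2 = -1
  Design F: 3 − 0 = 3
  Design E: 0 − 3 = -3
Design F has the best Copeland score.

Design F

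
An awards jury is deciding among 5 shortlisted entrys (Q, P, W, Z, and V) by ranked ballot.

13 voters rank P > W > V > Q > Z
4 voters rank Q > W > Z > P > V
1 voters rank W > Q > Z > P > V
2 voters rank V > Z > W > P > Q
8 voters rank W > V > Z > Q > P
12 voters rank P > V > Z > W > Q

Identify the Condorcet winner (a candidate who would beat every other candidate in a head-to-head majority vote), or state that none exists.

Head-to-head results (40 voters total):
Q vs P: P wins 27–13.
Q vs W: W wins 36–4.
Q vs Z: Z wins 22–18.
Q vs V: V wins 35–5.
P vs W: P wins 25–15.
P vs Z: P wins 25–15.
P vs V: P wins 30–10.
W vs Z: W wins 26–14.
W vs V: W wins 26–14.
Z vs V: V wins 35–5.
P beats each rival — Q (27–13), W (25–15), Z (25–15), V (30–10) — so P is the Condorcet winner.

P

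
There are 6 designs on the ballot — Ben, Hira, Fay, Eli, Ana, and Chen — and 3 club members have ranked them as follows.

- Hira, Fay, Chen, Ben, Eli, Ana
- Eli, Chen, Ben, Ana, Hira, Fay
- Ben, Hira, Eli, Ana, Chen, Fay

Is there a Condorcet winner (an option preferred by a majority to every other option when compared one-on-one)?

No

Head-to-head results (3 voters total):
Ben vs Hira: Ben wins 2–1.
Ben vs Fay: Ben wins 2–1.
Ben vs Eli: Ben wins 2–1.
Ben vs Ana: Ben wins 3–0.
Ben vs Chen: Chen wins 2–1.
Hira vs Fay: Hira wins 3–0.
Hira vs Eli: Hira wins 2–1.
Hira vs Ana: Hira wins 2–1.
Hira vs Chen: Hira wins 2–1.
Fay vs Eli: Eli wins 2–1.
Fay vs Ana: Ana wins 2–1.
Fay vs Chen: Chen wins 2–1.
Eli vs Ana: Eli wins 3–0.
Eli vs Chen: Eli wins 2–1.
Ana vs Chen: Chen wins 2–1.
No candidate beats all others: Ben beats Hira beats Chen beats Ben, a majority cycle.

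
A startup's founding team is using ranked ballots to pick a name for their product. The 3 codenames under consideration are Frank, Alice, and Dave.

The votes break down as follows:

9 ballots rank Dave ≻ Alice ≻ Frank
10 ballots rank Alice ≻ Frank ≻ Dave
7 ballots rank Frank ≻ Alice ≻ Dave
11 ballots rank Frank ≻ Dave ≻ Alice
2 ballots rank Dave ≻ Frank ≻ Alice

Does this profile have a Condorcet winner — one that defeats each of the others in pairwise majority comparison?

Head-to-head results (39 voters total):
Frank vs Alice: Frank wins 20–19.
Frank vs Dave: Frank wins 28–11.
Alice vs Dave: Dave wins 22–17.
Frank beats each rival — Alice (20–19), Dave (28–11) — so Frank is the Condorcet winner.

Yes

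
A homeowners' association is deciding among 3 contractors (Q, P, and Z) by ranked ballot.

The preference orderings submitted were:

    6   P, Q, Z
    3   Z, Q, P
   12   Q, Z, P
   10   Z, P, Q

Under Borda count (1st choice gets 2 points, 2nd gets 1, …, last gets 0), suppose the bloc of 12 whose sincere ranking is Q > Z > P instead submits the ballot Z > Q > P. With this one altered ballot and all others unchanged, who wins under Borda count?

Z

Borda totals with the altered ballot: Q 21, P 22, Z 50.
The winner is unchanged: still Z.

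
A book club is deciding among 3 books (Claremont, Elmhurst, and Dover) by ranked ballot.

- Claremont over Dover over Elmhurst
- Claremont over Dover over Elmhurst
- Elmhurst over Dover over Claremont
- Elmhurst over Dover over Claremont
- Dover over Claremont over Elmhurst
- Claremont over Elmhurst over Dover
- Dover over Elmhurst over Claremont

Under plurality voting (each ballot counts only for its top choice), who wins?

Claremont

First-place vote totals:
  Claremont: 3
  Elmhurst: 2
  Dover: 2
Claremont has the most first-place votes.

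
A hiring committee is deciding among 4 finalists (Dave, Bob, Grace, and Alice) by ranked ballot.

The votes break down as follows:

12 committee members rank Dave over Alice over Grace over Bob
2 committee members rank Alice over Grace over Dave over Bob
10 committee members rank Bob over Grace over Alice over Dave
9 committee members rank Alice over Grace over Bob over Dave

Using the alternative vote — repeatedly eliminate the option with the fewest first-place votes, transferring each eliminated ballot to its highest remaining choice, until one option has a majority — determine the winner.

Alice

Round 1: Dave 12, Alice 11, Bob 10, Grace 0. Grace has the fewest and is eliminated.
Round 2: Dave 12, Alice 11, Bob 10. Bob has the fewest and is eliminated.
Round 3: Alice 21, Dave 12. Alice has a majority.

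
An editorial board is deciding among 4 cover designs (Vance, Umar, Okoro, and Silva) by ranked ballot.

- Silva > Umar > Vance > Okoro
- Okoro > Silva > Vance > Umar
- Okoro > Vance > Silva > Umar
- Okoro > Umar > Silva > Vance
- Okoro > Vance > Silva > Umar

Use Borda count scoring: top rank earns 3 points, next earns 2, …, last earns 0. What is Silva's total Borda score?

8

Borda scores:
  Vance: 1 + 1 + 2 + 0 + 2 = 6
  Umar: 2 + 0 + 0 + 2 + 0 = 4
  Okoro: 0 + 3 + 3 + 3 + 3 = 12
  Silva: 3 + 2 + 1 + 1 + 1 = 8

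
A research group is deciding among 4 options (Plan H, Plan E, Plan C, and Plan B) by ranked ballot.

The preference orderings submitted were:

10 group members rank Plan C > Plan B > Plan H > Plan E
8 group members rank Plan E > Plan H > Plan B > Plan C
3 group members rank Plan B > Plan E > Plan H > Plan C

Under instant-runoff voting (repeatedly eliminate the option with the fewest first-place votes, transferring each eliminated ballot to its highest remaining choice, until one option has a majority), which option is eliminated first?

Plan H

Round 1: Plan C 10, Plan E 8, Plan B 3, Plan H 0. Plan H has the fewest and is eliminated.
Round 2: Plan C 10, Plan E 8, Plan B 3. Plan B has the fewest and is eliminated.
Round 3: Plan E 11, Plan C 10. Plan E has a majority.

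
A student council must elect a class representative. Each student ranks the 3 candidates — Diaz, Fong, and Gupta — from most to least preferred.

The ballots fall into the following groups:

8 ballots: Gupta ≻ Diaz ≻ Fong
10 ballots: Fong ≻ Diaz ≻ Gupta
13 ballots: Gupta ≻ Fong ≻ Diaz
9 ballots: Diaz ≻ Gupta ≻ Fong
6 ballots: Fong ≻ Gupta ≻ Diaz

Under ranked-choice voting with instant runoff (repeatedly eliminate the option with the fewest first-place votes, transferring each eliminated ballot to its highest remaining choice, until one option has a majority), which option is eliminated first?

Round 1: Gupta 21, Fong 16, Diaz 9. Diaz has the fewest and is eliminated.
Round 2: Gupta 30, Fong 16. Gupta has a majority.

Diaz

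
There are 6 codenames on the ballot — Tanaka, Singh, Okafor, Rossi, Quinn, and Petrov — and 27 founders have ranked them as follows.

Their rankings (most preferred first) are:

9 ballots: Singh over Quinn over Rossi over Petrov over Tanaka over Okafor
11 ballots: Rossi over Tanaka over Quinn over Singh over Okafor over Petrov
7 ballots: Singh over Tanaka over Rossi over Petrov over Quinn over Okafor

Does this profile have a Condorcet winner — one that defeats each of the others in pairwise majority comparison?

Yes

Head-to-head results (27 voters total):
Tanaka vs Singh: Singh wins 16–11.
Tanaka vs Okafor: Tanaka wins 27–0.
Tanaka vs Rossi: Rossi wins 20–7.
Tanaka vs Quinn: Tanaka wins 18–9.
Tanaka vs Petrov: Tanaka wins 18–9.
Singh vs Okafor: Singh wins 27–0.
Singh vs Rossi: Singh wins 16–11.
Singh vs Quinn: Singh wins 16–11.
Singh vs Petrov: Singh wins 27–0.
Okafor vs Rossi: Rossi wins 27–0.
Okafor vs Quinn: Quinn wins 27–0.
Okafor vs Petrov: Petrov wins 16–11.
Rossi vs Quinn: Rossi wins 18–9.
Rossi vs Petrov: Rossi wins 27–0.
Quinn vs Petrov: Quinn wins 20–7.
Singh beats each rival — Tanaka (16–11), Okafor (27–0), Rossi (16–11), Quinn (16–11), Petrov (27–0) — so Singh is the Condorcet winner.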